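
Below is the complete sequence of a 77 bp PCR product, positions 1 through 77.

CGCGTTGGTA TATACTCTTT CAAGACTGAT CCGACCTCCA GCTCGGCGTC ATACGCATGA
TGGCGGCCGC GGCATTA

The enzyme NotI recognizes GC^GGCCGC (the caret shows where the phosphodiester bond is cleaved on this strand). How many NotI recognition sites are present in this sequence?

1

GCGGCCGC occurs starting at position 63.
NotI cuts at 1 site.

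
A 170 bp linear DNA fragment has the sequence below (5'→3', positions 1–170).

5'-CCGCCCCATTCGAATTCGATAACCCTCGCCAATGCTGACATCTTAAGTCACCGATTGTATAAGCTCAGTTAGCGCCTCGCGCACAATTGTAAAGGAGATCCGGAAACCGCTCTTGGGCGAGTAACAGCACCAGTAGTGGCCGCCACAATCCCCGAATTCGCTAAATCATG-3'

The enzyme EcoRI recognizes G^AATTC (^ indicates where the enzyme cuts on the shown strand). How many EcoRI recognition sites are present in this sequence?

GAATTC occurs starting at positions 12, 154.
EcoRI cuts at 2 sites.

2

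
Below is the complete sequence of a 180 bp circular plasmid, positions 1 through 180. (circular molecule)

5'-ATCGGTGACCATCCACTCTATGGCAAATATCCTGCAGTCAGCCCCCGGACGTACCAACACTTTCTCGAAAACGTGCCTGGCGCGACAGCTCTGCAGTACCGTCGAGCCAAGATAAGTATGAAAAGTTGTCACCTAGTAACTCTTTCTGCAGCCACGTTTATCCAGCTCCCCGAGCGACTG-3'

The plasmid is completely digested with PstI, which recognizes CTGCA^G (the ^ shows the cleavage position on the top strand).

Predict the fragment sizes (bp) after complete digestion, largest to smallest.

66, 59, 55 bp

PstI sites (CTGCAG) start at positions 32, 91, 146.
PstI cuts after base 5 of each site (before the last base), so after positions 36, 95, 150.
Circular molecule, 3 cuts → 3 fragments:
  37–95 → 59 bp
  96–150 → 55 bp
  151–180 then 1–36 → 30 + 36 = 66 bp
Sorted largest to smallest: 66, 59, 55 bp.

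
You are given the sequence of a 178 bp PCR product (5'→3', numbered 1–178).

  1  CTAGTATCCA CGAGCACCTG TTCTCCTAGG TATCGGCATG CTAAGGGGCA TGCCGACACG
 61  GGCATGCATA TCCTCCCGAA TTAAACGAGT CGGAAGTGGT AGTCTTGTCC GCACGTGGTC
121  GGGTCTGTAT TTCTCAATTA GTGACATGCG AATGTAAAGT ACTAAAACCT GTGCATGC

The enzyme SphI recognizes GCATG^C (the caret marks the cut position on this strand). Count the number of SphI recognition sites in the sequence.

GCATGC occurs starting at positions 36, 48, 62, 173.
SphI cuts at 4 sites.

4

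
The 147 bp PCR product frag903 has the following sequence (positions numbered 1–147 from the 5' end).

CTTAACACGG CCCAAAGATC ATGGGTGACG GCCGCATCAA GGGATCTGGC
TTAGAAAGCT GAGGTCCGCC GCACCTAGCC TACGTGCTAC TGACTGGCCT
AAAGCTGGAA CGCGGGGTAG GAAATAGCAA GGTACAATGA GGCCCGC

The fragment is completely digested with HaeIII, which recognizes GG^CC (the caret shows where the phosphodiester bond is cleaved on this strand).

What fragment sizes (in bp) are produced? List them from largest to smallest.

HaeIII sites (GGCC) start at positions 9, 30, 96, 141.
HaeIII cuts after base 2 of each site, so after positions 10, 31, 97, 142.
Linear molecule, 4 cuts → 5 fragments:
  1–10 → 10 bp
  11–31 → 21 bp
  32–97 → 66 bp
  98–142 → 45 bp
  143–147 → 5 bp
Sorted largest to smallest: 66, 45, 21, 10, 5 bp.

66, 45, 21, 10, 5 bp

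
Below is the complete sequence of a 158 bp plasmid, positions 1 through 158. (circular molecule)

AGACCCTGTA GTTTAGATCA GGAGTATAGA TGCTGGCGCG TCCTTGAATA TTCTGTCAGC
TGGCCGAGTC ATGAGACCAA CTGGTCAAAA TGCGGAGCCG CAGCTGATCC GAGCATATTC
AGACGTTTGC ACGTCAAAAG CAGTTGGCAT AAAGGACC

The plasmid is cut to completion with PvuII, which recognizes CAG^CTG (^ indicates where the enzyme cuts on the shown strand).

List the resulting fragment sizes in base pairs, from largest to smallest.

114, 44 bp

PvuII sites (CAGCTG) start at positions 57, 101.
PvuII cuts after base 3 of each site, so after positions 59, 103.
Circular molecule, 2 cuts → 2 fragments:
  60–103 → 44 bp
  104–158 then 1–59 → 55 + 59 = 114 bp
Sorted largest to smallest: 114, 44 bp.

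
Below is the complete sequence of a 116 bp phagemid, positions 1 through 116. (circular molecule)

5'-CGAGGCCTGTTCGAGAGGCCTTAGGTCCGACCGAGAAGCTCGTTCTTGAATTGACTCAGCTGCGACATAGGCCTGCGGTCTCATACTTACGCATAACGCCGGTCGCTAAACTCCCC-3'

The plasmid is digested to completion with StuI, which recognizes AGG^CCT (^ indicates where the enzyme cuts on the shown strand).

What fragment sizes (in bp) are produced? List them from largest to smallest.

StuI sites (AGGCCT) start at positions 3, 16, 69.
StuI cuts after base 3 of each site, so after positions 5, 18, 71.
Circular molecule, 3 cuts → 3 fragments:
  6–18 → 13 bp
  19–71 → 53 bp
  72–116 then 1–5 → 45 + 5 = 50 bp
Sorted largest to smallest: 53, 50, 13 bp.

53, 50, 13 bp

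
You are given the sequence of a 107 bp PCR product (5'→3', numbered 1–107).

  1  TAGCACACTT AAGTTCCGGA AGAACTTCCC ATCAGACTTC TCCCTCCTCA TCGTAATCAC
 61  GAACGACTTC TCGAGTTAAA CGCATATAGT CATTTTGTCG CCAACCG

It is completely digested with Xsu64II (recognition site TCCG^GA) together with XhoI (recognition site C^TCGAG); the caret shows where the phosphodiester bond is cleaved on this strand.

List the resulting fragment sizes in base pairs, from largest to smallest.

The Xsu64II site (TCCGGA) starts at position 15.
Xsu64II cuts after base 4 of each site, so after position 18.
The XhoI site (CTCGAG) starts at position 70.
XhoI cuts after the first base of each site, so after position 70.
Combined cut positions: 18, 70.
Linear molecule, 2 cuts → 3 fragments:
  1–18 → 18 bp
  19–70 → 52 bp
  71–107 → 37 bp
Sorted largest to smallest: 52, 37, 18 bp.

52, 37, 18 bp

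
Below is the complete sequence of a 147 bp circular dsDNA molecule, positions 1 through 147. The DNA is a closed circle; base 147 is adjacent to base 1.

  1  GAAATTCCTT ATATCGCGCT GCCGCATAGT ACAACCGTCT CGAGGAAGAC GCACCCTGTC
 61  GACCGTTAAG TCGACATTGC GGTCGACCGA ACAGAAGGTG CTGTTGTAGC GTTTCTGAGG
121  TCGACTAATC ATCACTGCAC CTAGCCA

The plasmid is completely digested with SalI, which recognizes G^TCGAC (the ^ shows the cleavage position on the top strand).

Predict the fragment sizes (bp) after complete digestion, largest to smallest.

85, 38, 12, 12 bp

SalI sites (GTCGAC) start at positions 58, 70, 82, 120.
SalI cuts after the first base of each site, so after positions 58, 70, 82, 120.
Circular molecule, 4 cuts → 4 fragments:
  59–70 → 12 bp
  71–82 → 12 bp
  83–120 → 38 bp
  121–147 then 1–58 → 27 + 58 = 85 bp
Sorted largest to smallest: 85, 38, 12, 12 bp.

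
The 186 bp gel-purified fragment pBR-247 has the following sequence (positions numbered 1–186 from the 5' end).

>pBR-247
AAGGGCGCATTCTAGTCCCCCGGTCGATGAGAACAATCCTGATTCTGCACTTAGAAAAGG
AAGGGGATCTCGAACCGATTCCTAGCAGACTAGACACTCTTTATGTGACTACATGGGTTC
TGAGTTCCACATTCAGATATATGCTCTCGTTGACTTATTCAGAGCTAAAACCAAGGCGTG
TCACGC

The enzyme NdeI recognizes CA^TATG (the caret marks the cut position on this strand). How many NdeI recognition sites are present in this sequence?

0

No occurrence of CATATG is present in the sequence.
NdeI does not cut: 0 sites.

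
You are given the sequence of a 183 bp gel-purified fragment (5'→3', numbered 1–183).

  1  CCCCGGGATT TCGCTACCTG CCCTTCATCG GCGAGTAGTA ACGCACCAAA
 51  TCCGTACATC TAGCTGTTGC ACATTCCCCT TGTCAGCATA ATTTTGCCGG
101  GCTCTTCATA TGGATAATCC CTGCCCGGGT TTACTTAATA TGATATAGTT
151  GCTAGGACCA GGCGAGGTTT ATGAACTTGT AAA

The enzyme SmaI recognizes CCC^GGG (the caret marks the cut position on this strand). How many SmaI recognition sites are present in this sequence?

2

CCCGGG occurs starting at positions 2, 124.
SmaI cuts at 2 sites.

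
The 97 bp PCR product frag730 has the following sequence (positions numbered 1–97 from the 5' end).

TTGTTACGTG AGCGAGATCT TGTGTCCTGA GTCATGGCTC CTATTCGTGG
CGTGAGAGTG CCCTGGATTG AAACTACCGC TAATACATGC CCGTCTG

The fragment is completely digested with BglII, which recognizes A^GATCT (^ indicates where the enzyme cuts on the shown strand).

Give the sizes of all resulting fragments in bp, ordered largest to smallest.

82, 15 bp

The BglII site (AGATCT) starts at position 15.
BglII cuts after the first base of each site, so after position 15.
Linear molecule, 1 cut → 2 fragments:
  1–15 → 15 bp
  16–97 → 82 bp
Sorted largest to smallest: 82, 15 bp.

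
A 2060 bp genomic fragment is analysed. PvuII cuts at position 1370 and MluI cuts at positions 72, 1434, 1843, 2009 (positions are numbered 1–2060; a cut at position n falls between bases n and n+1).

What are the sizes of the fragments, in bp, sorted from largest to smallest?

1298, 409, 166, 72, 64, 51 bp

Combined cut positions (sorted): 72, 1370, 1434, 1843, 2009.
Linear molecule, 5 cuts → 6 fragments:
  72 − 0 = 72 bp
  1370 − 72 = 1298 bp
  1434 − 1370 = 64 bp
  1843 − 1434 = 409 bp
  2009 − 1843 = 166 bp
  2060 − 2009 = 51 bp
Sorted largest to smallest: 1298, 409, 166, 72, 64, 51 bp.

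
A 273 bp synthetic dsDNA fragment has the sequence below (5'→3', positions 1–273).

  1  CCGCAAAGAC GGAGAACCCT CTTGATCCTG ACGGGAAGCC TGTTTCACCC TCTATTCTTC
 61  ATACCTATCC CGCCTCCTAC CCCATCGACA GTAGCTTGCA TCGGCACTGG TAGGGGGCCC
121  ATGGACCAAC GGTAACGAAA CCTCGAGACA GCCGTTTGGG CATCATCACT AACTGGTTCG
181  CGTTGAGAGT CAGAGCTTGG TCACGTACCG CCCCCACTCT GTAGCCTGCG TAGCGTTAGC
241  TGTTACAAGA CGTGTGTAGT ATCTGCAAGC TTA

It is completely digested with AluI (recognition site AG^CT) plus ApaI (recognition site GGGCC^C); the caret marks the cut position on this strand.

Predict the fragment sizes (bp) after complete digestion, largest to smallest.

94, 76, 44, 30, 25, 4 bp

AluI sites (AGCT) start at positions 93, 194, 238, 268.
AluI cuts after base 2 of each site, so after positions 94, 195, 239, 269.
The ApaI site (GGGCCC) starts at position 115.
ApaI cuts after base 5 of each site (before the last base), so after position 119.
Combined cut positions: 94, 119, 195, 239, 269.
Linear molecule, 5 cuts → 6 fragments:
  1–94 → 94 bp
  95–119 → 25 bp
  120–195 → 76 bp
  196–239 → 44 bp
  240–269 → 30 bp
  270–273 → 4 bp
Sorted largest to smallest: 94, 76, 44, 30, 25, 4 bp.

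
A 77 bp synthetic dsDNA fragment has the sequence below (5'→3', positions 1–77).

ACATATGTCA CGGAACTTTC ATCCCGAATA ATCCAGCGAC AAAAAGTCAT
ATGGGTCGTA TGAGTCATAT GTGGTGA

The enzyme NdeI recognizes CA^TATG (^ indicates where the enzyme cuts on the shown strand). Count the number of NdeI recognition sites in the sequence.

3

CATATG occurs starting at positions 2, 48, 66.
NdeI cuts at 3 sites.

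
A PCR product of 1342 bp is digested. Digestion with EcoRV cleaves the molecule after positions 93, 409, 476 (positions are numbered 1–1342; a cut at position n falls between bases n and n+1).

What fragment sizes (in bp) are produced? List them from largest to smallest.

Linear molecule, 3 cuts → 4 fragments:
  93 − 0 = 93 bp
  409 − 93 = 316 bp
  476 − 409 = 67 bp
  1342 − 476 = 866 bp
Sorted largest to smallest: 866, 316, 93, 67 bp.

866, 316, 93, 67 bp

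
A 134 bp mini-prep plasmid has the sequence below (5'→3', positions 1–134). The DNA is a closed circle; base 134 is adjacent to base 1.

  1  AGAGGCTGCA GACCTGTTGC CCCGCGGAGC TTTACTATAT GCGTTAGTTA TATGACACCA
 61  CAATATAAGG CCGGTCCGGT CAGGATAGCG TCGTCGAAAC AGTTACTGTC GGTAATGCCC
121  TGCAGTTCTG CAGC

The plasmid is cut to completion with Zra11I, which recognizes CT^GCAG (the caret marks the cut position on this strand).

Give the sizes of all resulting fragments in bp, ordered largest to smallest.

Zra11I sites (CTGCAG) start at positions 6, 120, 128.
Zra11I cuts after base 2 of each site, so after positions 7, 121, 129.
Circular molecule, 3 cuts → 3 fragments:
  8–121 → 114 bp
  122–129 → 8 bp
  130–134 then 1–7 → 5 + 7 = 12 bp
Sorted largest to smallest: 114, 12, 8 bp.

114, 12, 8 bp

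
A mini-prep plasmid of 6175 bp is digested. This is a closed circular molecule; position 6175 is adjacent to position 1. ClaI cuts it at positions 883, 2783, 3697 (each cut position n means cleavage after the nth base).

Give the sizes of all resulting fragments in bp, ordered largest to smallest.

Circular molecule, 3 cuts → 3 fragments:
  2783 − 883 = 1900 bp
  3697 − 2783 = 914 bp
  wrap: 6175 − 3697 + 883 = 3361 bp
Sorted largest to smallest: 3361, 1900, 914 bp.

3361, 1900, 914 bp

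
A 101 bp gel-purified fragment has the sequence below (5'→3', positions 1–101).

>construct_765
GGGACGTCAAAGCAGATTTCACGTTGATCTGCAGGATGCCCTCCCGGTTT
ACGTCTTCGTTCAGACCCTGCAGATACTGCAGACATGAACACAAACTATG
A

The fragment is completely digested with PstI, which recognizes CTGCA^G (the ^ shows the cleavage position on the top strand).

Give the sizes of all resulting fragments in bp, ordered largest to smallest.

39, 33, 20, 9 bp

PstI sites (CTGCAG) start at positions 29, 68, 77.
PstI cuts after base 5 of each site (before the last base), so after positions 33, 72, 81.
Linear molecule, 3 cuts → 4 fragments:
  1–33 → 33 bp
  34–72 → 39 bp
  73–81 → 9 bp
  82–101 → 20 bp
Sorted largest to smallest: 39, 33, 20, 9 bp.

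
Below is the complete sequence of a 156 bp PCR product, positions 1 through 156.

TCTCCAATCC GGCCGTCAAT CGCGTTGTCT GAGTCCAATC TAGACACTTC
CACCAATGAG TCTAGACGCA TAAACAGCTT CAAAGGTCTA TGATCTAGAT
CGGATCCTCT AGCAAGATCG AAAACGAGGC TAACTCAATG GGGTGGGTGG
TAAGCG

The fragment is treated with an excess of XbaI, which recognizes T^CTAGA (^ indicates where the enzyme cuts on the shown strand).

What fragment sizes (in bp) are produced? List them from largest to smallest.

XbaI sites (TCTAGA) start at positions 39, 61, 94.
XbaI cuts after the first base of each site, so after positions 39, 61, 94.
Linear molecule, 3 cuts → 4 fragments:
  1–39 → 39 bp
  40–61 → 22 bp
  62–94 → 33 bp
  95–156 → 62 bp
Sorted largest to smallest: 62, 39, 33, 22 bp.

62, 39, 33, 22 bp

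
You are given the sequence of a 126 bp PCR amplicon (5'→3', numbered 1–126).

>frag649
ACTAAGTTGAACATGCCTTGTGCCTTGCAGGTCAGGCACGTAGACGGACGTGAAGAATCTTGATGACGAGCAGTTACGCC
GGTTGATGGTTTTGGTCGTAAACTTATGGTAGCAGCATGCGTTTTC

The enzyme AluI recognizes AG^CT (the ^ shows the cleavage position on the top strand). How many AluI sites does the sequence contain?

No occurrence of AGCT is present in the sequence.
AluI does not cut: 0 sites.

0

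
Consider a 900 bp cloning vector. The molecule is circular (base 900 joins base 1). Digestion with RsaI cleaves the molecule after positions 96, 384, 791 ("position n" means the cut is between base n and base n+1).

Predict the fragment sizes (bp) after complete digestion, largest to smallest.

Circular molecule, 3 cuts → 3 fragments:
  384 − 96 = 288 bp
  791 − 384 = 407 bp
  wrap: 900 − 791 + 96 = 205 bp
Sorted largest to smallest: 407, 288, 205 bp.

407, 288, 205 bp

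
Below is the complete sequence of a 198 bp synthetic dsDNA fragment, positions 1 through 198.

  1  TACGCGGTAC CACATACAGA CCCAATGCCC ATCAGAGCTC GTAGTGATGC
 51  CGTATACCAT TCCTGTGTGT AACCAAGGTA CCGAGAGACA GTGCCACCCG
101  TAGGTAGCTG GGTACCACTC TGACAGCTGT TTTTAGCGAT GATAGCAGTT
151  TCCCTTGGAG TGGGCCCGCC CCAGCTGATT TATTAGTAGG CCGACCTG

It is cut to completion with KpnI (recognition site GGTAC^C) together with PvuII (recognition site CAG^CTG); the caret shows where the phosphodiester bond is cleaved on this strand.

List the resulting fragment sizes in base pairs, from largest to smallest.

KpnI sites (GGTACC) start at positions 6, 77, 111.
KpnI cuts after base 5 of each site (before the last base), so after positions 10, 81, 115.
PvuII sites (CAGCTG) start at positions 124, 172.
PvuII cuts after base 3 of each site, so after positions 126, 174.
Combined cut positions: 10, 81, 115, 126, 174.
Linear molecule, 5 cuts → 6 fragments:
  1–10 → 10 bp
  11–81 → 71 bp
  82–115 → 34 bp
  116–126 → 11 bp
  127–174 → 48 bp
  175–198 → 24 bp
Sorted largest to smallest: 71, 48, 34, 24, 11, 10 bp.

71, 48, 34, 24, 11, 10 bp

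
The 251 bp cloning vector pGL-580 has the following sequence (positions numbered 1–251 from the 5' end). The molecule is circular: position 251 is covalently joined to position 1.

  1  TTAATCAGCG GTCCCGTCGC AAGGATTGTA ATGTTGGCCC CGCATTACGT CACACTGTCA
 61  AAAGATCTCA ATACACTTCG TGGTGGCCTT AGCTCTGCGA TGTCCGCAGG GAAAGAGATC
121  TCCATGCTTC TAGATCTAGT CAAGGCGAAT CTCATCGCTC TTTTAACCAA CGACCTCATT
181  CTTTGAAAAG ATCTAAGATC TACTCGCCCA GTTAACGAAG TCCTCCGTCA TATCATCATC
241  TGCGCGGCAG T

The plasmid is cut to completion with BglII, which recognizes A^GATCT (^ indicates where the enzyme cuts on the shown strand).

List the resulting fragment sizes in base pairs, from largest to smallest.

BglII sites (AGATCT) start at positions 63, 116, 132, 189, 196.
BglII cuts after the first base of each site, so after positions 63, 116, 132, 189, 196.
Circular molecule, 5 cuts → 5 fragments:
  64–116 → 53 bp
  117–132 → 16 bp
  133–189 → 57 bp
  190–196 → 7 bp
  197–251 then 1–63 → 55 + 63 = 118 bp
Sorted largest to smallest: 118, 57, 53, 16, 7 bp.

118, 57, 53, 16, 7 bp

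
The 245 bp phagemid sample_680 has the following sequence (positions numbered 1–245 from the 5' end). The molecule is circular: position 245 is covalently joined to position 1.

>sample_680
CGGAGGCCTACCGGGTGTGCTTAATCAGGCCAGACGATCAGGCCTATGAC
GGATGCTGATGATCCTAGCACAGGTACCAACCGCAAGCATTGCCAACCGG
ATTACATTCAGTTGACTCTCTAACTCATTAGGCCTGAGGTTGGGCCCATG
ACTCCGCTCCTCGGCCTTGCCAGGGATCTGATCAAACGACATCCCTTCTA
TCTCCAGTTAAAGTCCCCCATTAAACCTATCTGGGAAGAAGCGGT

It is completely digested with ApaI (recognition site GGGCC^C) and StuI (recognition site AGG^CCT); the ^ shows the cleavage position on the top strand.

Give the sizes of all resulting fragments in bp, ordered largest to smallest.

The ApaI site (GGGCCC) starts at position 142.
ApaI cuts after base 5 of each site (before the last base), so after position 146.
StuI sites (AGGCCT) start at positions 4, 40, 130.
StuI cuts after base 3 of each site, so after positions 6, 42, 132.
Combined cut positions: 6, 42, 132, 146.
Circular molecule, 4 cuts → 4 fragments:
  7–42 → 36 bp
  43–132 → 90 bp
  133–146 → 14 bp
  147–245 then 1–6 → 99 + 6 = 105 bp
Sorted largest to smallest: 105, 90, 36, 14 bp.

105, 90, 36, 14 bp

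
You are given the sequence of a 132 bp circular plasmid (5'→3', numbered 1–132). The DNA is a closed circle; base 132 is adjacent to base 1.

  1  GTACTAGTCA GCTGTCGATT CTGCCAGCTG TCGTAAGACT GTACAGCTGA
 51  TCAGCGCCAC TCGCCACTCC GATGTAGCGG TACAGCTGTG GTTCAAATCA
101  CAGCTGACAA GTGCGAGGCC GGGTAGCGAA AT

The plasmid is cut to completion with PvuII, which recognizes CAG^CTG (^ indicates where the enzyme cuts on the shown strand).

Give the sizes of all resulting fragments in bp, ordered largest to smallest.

PvuII sites (CAGCTG) start at positions 9, 25, 44, 83, 101.
PvuII cuts after base 3 of each site, so after positions 11, 27, 46, 85, 103.
Circular molecule, 5 cuts → 5 fragments:
  12–27 → 16 bp
  28–46 → 19 bp
  47–85 → 39 bp
  86–103 → 18 bp
  104–132 then 1–11 → 29 + 11 = 40 bp
Sorted largest to smallest: 40, 39, 19, 18, 16 bp.

40, 39, 19, 18, 16 bp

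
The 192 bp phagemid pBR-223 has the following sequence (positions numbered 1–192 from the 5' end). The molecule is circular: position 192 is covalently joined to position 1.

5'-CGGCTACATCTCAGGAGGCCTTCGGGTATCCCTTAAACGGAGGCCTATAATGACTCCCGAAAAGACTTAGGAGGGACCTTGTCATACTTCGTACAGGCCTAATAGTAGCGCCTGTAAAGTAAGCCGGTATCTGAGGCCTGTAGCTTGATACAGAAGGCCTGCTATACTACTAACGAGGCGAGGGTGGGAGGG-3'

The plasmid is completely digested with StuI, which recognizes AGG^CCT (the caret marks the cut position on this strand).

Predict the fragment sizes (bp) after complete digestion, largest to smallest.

StuI sites (AGGCCT) start at positions 16, 41, 95, 134, 155.
StuI cuts after base 3 of each site, so after positions 18, 43, 97, 136, 157.
Circular molecule, 5 cuts → 5 fragments:
  19–43 → 25 bp
  44–97 → 54 bp
  98–136 → 39 bp
  137–157 → 21 bp
  158–192 then 1–18 → 35 + 18 = 53 bp
Sorted largest to smallest: 54, 53, 39, 25, 21 bp.

54, 53, 39, 25, 21 bp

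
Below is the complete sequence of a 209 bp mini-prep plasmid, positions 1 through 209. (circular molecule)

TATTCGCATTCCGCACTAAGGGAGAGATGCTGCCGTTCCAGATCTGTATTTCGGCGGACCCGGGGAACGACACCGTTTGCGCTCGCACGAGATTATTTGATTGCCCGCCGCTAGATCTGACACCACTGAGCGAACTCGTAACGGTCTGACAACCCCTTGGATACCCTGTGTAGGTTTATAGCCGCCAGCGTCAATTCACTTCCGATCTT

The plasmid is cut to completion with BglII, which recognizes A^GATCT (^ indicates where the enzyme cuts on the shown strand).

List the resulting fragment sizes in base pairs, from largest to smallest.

136, 73 bp

BglII sites (AGATCT) start at positions 40, 113.
BglII cuts after the first base of each site, so after positions 40, 113.
Circular molecule, 2 cuts → 2 fragments:
  41–113 → 73 bp
  114–209 then 1–40 → 96 + 40 = 136 bp
Sorted largest to smallest: 136, 73 bp.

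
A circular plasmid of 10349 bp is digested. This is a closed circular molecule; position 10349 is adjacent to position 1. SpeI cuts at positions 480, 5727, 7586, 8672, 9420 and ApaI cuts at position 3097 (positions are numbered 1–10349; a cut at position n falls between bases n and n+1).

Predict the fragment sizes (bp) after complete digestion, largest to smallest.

Combined cut positions (sorted): 480, 3097, 5727, 7586, 8672, 9420.
Circular molecule, 6 cuts → 6 fragments:
  3097 − 480 = 2617 bp
  5727 − 3097 = 2630 bp
  7586 − 5727 = 1859 bp
  8672 − 7586 = 1086 bp
  9420 − 8672 = 748 bp
  wrap: 10349 − 9420 + 480 = 1409 bp
Sorted largest to smallest: 2630, 2617, 1859, 1409, 1086, 748 bp.

2630, 2617, 1859, 1409, 1086, 748 bp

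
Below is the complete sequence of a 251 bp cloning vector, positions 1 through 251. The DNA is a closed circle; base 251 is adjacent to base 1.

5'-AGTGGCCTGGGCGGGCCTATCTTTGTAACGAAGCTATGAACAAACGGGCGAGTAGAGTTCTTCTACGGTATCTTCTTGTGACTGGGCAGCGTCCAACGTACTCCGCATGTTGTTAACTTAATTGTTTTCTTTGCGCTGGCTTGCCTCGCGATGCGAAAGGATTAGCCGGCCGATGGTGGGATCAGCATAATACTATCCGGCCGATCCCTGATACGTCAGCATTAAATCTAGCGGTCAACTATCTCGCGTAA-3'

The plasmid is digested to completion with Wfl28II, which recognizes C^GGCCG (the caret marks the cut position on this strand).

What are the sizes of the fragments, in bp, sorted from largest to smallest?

220, 31 bp

Wfl28II sites (CGGCCG) start at positions 167, 198.
Wfl28II cuts after the first base of each site, so after positions 167, 198.
Circular molecule, 2 cuts → 2 fragments:
  168–198 → 31 bp
  199–251 then 1–167 → 53 + 167 = 220 bp
Sorted largest to smallest: 220, 31 bp.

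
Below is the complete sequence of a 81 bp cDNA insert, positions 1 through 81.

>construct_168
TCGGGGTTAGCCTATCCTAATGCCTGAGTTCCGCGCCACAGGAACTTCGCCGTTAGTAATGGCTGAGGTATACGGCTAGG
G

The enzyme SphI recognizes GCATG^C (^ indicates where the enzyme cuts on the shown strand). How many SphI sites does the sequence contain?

No occurrence of GCATGC is present in the sequence.
SphI does not cut: 0 sites.

0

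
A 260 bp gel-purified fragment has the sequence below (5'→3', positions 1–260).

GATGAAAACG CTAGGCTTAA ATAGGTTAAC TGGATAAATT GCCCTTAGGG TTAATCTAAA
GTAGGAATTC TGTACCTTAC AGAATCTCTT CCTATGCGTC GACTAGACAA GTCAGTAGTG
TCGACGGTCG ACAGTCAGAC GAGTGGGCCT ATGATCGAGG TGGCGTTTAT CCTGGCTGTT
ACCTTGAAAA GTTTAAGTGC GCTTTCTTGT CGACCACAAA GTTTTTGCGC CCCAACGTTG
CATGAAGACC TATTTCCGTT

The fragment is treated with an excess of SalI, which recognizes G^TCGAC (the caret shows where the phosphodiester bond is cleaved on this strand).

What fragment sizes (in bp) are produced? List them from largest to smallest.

SalI sites (GTCGAC) start at positions 98, 120, 127, 209.
SalI cuts after the first base of each site, so after positions 98, 120, 127, 209.
Linear molecule, 4 cuts → 5 fragments:
  1–98 → 98 bp
  99–120 → 22 bp
  121–127 → 7 bp
  128–209 → 82 bp
  210–260 → 51 bp
Sorted largest to smallest: 98, 82, 51, 22, 7 bp.

98, 82, 51, 22, 7 bp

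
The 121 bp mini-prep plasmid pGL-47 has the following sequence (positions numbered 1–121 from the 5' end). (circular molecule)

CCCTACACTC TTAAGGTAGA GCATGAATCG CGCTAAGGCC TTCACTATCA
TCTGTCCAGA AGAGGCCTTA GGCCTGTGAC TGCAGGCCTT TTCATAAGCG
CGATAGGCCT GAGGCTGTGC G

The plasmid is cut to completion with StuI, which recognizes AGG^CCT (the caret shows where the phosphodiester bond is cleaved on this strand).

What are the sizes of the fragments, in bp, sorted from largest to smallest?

StuI sites (AGGCCT) start at positions 36, 63, 70, 84, 105.
StuI cuts after base 3 of each site, so after positions 38, 65, 72, 86, 107.
Circular molecule, 5 cuts → 5 fragments:
  39–65 → 27 bp
  66–72 → 7 bp
  73–86 → 14 bp
  87–107 → 21 bp
  108–121 then 1–38 → 14 + 38 = 52 bp
Sorted largest to smallest: 52, 27, 21, 14, 7 bp.

52, 27, 21, 14, 7 bp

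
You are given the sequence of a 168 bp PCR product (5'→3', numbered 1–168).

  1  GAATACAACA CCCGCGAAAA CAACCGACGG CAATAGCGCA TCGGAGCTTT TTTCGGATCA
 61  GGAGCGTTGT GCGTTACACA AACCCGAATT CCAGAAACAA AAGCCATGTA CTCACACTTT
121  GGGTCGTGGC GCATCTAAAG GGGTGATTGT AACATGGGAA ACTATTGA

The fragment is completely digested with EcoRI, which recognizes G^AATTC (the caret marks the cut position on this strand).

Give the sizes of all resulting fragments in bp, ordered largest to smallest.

86, 82 bp

The EcoRI site (GAATTC) starts at position 86.
EcoRI cuts after the first base of each site, so after position 86.
Linear molecule, 1 cut → 2 fragments:
  1–86 → 86 bp
  87–168 → 82 bp
Sorted largest to smallest: 86, 82 bp.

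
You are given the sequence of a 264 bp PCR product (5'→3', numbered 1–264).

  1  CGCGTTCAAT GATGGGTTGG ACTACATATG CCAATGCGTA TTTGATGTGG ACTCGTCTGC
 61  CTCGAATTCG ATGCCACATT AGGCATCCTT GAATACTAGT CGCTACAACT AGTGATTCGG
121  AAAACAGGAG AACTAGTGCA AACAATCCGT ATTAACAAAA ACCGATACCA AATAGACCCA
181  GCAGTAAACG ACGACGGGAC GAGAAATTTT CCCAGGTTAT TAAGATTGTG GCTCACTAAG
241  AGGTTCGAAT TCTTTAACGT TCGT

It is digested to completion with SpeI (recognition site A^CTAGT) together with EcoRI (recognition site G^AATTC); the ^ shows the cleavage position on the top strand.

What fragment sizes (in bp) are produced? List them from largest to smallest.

SpeI sites (ACTAGT) start at positions 95, 108, 132.
SpeI cuts after the first base of each site, so after positions 95, 108, 132.
EcoRI sites (GAATTC) start at positions 64, 247.
EcoRI cuts after the first base of each site, so after positions 64, 247.
Combined cut positions: 64, 95, 108, 132, 247.
Linear molecule, 5 cuts → 6 fragments:
  1–64 → 64 bp
  65–95 → 31 bp
  96–108 → 13 bp
  109–132 → 24 bp
  133–247 → 115 bp
  248–264 → 17 bp
Sorted largest to smallest: 115, 64, 31, 24, 17, 13 bp.

115, 64, 31, 24, 17, 13 bp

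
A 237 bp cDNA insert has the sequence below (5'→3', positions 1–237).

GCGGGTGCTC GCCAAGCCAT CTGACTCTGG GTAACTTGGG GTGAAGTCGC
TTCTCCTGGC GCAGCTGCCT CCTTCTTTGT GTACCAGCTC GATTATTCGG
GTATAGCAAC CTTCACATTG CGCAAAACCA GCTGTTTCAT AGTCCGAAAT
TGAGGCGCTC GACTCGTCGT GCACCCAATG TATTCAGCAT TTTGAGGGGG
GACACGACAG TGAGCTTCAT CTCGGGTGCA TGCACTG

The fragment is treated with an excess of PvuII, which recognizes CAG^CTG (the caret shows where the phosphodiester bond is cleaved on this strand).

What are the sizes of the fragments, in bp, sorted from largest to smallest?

106, 67, 64 bp

PvuII sites (CAGCTG) start at positions 62, 129.
PvuII cuts after base 3 of each site, so after positions 64, 131.
Linear molecule, 2 cuts → 3 fragments:
  1–64 → 64 bp
  65–131 → 67 bp
  132–237 → 106 bp
Sorted largest to smallest: 106, 67, 64 bp.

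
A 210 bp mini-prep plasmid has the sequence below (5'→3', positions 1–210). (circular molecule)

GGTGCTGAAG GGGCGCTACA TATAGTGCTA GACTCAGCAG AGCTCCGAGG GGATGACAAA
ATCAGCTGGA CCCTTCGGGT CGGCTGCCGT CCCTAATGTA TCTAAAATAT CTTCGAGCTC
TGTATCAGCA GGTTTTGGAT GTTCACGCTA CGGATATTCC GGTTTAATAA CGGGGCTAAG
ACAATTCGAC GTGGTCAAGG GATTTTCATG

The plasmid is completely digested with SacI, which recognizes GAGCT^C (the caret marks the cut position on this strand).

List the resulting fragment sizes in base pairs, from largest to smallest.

135, 75 bp

SacI sites (GAGCTC) start at positions 40, 115.
SacI cuts after base 5 of each site (before the last base), so after positions 44, 119.
Circular molecule, 2 cuts → 2 fragments:
  45–119 → 75 bp
  120–210 then 1–44 → 91 + 44 = 135 bp
Sorted largest to smallest: 135, 75 bp.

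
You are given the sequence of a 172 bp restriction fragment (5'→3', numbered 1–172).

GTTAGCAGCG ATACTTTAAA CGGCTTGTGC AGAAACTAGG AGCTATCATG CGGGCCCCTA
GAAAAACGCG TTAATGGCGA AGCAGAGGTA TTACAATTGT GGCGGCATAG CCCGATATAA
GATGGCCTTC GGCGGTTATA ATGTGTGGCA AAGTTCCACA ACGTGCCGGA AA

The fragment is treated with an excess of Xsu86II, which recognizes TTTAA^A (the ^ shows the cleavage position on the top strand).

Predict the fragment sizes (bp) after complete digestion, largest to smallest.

153, 19 bp

The Xsu86II site (TTTAAA) starts at position 15.
Xsu86II cuts after base 5 of each site (before the last base), so after position 19.
Linear molecule, 1 cut → 2 fragments:
  1–19 → 19 bp
  20–172 → 153 bp
Sorted largest to smallest: 153, 19 bp.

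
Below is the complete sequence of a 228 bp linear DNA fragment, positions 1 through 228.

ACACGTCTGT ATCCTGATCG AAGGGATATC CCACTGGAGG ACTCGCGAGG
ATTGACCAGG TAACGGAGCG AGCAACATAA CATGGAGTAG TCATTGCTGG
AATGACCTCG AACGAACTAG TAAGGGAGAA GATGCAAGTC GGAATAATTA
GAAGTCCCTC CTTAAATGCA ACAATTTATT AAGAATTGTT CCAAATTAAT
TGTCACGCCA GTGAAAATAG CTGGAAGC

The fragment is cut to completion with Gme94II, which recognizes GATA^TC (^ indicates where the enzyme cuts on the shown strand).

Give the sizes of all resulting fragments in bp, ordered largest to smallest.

The Gme94II site (GATATC) starts at position 25.
Gme94II cuts after base 4 of each site, so after position 28.
Linear molecule, 1 cut → 2 fragments:
  1–28 → 28 bp
  29–228 → 200 bp
Sorted largest to smallest: 200, 28 bp.

200, 28 bp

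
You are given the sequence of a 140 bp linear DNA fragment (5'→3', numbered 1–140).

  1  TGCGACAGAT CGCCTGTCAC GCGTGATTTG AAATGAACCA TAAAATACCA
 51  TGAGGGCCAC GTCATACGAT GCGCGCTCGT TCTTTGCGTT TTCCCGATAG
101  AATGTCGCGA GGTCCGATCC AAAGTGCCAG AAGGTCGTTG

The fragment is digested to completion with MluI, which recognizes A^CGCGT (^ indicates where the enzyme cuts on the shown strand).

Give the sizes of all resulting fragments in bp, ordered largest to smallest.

The MluI site (ACGCGT) starts at position 19.
MluI cuts after the first base of each site, so after position 19.
Linear molecule, 1 cut → 2 fragments:
  1–19 → 19 bp
  20–140 → 121 bp
Sorted largest to smallest: 121, 19 bp.

121, 19 bp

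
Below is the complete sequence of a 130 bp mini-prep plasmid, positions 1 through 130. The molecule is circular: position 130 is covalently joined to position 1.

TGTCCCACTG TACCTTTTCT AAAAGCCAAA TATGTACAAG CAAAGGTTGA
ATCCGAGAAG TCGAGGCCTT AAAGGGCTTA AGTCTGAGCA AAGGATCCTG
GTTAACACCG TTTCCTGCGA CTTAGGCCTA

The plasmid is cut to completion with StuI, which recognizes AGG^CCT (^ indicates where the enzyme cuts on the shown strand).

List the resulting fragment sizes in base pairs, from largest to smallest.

StuI sites (AGGCCT) start at positions 64, 124.
StuI cuts after base 3 of each site, so after positions 66, 126.
Circular molecule, 2 cuts → 2 fragments:
  67–126 → 60 bp
  127–130 then 1–66 → 4 + 66 = 70 bp
Sorted largest to smallest: 70, 60 bp.

70, 60 bp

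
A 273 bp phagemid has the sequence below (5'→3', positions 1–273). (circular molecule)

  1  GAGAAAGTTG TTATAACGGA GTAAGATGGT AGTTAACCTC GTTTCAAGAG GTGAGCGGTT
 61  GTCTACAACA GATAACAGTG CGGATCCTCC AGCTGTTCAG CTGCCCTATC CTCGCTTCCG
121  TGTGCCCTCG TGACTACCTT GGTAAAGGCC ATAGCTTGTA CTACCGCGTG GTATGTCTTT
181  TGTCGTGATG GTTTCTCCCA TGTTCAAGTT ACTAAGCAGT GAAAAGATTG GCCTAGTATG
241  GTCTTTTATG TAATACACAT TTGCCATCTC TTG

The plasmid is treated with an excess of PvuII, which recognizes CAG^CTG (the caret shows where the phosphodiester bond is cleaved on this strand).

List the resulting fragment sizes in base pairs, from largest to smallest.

265, 8 bp

PvuII sites (CAGCTG) start at positions 90, 98.
PvuII cuts after base 3 of each site, so after positions 92, 100.
Circular molecule, 2 cuts → 2 fragments:
  93–100 → 8 bp
  101–273 then 1–92 → 173 + 92 = 265 bp
Sorted largest to smallest: 265, 8 bp.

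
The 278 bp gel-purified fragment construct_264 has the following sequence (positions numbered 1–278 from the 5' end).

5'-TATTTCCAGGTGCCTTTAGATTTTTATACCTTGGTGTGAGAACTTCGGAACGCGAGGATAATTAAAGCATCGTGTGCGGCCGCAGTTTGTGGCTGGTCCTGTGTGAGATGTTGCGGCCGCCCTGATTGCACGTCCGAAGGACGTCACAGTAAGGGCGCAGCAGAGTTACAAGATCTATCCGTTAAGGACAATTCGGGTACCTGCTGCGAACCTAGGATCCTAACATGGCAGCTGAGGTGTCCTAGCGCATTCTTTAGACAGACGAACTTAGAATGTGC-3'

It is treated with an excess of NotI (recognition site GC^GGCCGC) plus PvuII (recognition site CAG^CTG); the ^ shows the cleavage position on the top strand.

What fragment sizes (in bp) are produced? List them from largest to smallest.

117, 77, 47, 37 bp

NotI sites (GCGGCCGC) start at positions 76, 113.
NotI cuts after base 2 of each site, so after positions 77, 114.
The PvuII site (CAGCTG) starts at position 229.
PvuII cuts after base 3 of each site, so after position 231.
Combined cut positions: 77, 114, 231.
Linear molecule, 3 cuts → 4 fragments:
  1–77 → 77 bp
  78–114 → 37 bp
  115–231 → 117 bp
  232–278 → 47 bp
Sorted largest to smallest: 117, 77, 47, 37 bp.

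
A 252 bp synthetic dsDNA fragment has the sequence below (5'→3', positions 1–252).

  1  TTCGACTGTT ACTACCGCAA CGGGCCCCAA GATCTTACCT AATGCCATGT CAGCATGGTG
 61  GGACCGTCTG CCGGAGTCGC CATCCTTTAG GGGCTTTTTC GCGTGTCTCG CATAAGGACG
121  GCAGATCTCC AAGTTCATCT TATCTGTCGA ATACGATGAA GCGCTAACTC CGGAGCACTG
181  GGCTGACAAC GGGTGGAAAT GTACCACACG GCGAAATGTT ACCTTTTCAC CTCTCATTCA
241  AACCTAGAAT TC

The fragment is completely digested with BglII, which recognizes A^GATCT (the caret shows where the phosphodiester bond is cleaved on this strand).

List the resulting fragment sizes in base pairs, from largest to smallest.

129, 93, 30 bp

BglII sites (AGATCT) start at positions 30, 123.
BglII cuts after the first base of each site, so after positions 30, 123.
Linear molecule, 2 cuts → 3 fragments:
  1–30 → 30 bp
  31–123 → 93 bp
  124–252 → 129 bp
Sorted largest to smallest: 129, 93, 30 bp.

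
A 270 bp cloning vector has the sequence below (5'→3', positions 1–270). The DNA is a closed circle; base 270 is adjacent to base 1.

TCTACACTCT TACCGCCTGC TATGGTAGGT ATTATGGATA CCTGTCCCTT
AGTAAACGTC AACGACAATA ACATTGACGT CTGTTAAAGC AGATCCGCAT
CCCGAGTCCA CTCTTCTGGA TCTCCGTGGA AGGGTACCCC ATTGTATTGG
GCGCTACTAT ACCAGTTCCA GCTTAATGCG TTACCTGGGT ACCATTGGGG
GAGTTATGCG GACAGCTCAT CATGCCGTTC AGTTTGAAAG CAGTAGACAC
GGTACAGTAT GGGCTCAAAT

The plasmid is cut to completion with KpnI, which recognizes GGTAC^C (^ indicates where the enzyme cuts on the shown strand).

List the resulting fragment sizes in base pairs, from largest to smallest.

KpnI sites (GGTACC) start at positions 133, 188.
KpnI cuts after base 5 of each site (before the last base), so after positions 137, 192.
Circular molecule, 2 cuts → 2 fragments:
  138–192 → 55 bp
  193–270 then 1–137 → 78 + 137 = 215 bp
Sorted largest to smallest: 215, 55 bp.

215, 55 bp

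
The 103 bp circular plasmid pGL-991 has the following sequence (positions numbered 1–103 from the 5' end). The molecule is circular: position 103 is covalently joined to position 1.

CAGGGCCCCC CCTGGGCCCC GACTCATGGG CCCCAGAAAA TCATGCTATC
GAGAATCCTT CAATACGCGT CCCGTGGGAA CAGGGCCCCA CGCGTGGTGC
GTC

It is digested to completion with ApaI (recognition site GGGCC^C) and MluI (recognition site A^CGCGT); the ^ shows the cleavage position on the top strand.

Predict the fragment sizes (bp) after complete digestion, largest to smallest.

ApaI sites (GGGCCC) start at positions 3, 14, 28, 83.
ApaI cuts after base 5 of each site (before the last base), so after positions 7, 18, 32, 87.
MluI sites (ACGCGT) start at positions 65, 90.
MluI cuts after the first base of each site, so after positions 65, 90.
Combined cut positions: 7, 18, 32, 65, 87, 90.
Circular molecule, 6 cuts → 6 fragments:
  8–18 → 11 bp
  19–32 → 14 bp
  33–65 → 33 bp
  66–87 → 22 bp
  88–90 → 3 bp
  91–103 then 1–7 → 13 + 7 = 20 bp
Sorted largest to smallest: 33, 22, 20, 14, 11, 3 bp.

33, 22, 20, 14, 11, 3 bp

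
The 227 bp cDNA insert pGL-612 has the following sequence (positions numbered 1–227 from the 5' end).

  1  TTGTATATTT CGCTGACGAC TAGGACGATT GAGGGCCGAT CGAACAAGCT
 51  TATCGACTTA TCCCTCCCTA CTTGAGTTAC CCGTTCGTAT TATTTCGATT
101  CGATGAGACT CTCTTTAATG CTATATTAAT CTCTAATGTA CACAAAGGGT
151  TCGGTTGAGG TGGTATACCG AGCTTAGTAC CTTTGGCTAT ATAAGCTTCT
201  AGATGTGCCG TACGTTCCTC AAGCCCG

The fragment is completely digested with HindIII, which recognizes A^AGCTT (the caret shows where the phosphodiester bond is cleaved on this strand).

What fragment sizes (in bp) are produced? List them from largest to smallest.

HindIII sites (AAGCTT) start at positions 46, 193.
HindIII cuts after the first base of each site, so after positions 46, 193.
Linear molecule, 2 cuts → 3 fragments:
  1–46 → 46 bp
  47–193 → 147 bp
  194–227 → 34 bp
Sorted largest to smallest: 147, 46, 34 bp.

147, 46, 34 bp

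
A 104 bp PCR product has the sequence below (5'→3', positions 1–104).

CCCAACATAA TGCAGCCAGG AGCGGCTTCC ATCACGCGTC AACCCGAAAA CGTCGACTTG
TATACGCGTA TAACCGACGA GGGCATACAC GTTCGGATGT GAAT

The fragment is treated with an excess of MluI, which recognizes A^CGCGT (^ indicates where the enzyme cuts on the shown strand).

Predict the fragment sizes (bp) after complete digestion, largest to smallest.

40, 34, 30 bp

MluI sites (ACGCGT) start at positions 34, 64.
MluI cuts after the first base of each site, so after positions 34, 64.
Linear molecule, 2 cuts → 3 fragments:
  1–34 → 34 bp
  35–64 → 30 bp
  65–104 → 40 bp
Sorted largest to smallest: 40, 34, 30 bp.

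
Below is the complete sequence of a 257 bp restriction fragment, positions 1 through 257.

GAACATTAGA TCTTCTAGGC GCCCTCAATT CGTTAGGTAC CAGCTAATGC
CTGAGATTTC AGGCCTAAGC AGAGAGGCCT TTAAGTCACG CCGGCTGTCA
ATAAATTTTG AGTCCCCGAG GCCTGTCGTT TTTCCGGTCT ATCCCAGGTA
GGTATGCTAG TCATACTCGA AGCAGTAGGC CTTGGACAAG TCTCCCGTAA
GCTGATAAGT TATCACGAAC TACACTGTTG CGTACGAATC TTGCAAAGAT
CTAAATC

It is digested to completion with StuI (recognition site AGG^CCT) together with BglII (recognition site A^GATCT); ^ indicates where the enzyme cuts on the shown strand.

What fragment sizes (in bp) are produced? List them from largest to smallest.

68, 58, 55, 44, 14, 10, 8 bp

StuI sites (AGGCCT) start at positions 61, 75, 119, 177.
StuI cuts after base 3 of each site, so after positions 63, 77, 121, 179.
BglII sites (AGATCT) start at positions 8, 247.
BglII cuts after the first base of each site, so after positions 8, 247.
Combined cut positions: 8, 63, 77, 121, 179, 247.
Linear molecule, 6 cuts → 7 fragments:
  1–8 → 8 bp
  9–63 → 55 bp
  64–77 → 14 bp
  78–121 → 44 bp
  122–179 → 58 bp
  180–247 → 68 bp
  248–257 → 10 bp
Sorted largest to smallest: 68, 58, 55, 44, 14, 10, 8 bp.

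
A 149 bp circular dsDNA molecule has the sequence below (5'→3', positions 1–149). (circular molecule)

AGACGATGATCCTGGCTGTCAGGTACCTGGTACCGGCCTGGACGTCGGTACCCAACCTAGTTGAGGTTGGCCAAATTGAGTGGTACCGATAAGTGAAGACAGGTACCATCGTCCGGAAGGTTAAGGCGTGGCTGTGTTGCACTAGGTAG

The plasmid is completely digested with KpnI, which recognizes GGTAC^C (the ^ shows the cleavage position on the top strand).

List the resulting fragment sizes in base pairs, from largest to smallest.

KpnI sites (GGTACC) start at positions 22, 29, 47, 82, 102.
KpnI cuts after base 5 of each site (before the last base), so after positions 26, 33, 51, 86, 106.
Circular molecule, 5 cuts → 5 fragments:
  27–33 → 7 bp
  34–51 → 18 bp
  52–86 → 35 bp
  87–106 → 20 bp
  107–149 then 1–26 → 43 + 26 = 69 bp
Sorted largest to smallest: 69, 35, 20, 18, 7 bp.

69, 35, 20, 18, 7 bp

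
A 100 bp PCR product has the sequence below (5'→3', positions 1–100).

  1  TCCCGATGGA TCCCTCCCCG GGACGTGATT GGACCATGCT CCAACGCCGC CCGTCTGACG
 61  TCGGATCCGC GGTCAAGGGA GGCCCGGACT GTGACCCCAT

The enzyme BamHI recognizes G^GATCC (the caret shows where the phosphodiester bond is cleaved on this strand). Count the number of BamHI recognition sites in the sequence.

2

GGATCC occurs starting at positions 8, 63.
BamHI cuts at 2 sites.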